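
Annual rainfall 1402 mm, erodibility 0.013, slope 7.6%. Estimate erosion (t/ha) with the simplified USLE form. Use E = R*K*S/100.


Formula: E = R * K * S / 100  (simplified USLE)
R * K = 1402 * 0.013 = 18.226
E = 18.226 * 7.6 / 100 = 1.39 t/ha

1.39


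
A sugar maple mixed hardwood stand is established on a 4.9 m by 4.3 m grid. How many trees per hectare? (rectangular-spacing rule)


Formula: TPH = 10000 m^2/ha / (spacing_x * spacing_y)
Area per tree = 4.9 m * 4.3 m = 21.07 m^2
TPH = 10000 / 21.07 = 475 trees/ha

475


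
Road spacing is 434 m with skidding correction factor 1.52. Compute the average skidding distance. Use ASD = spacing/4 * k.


Formula: ASD = (spacing / 4) * correction
Uncorrected distance = spacing / 4 = 434 / 4 = 108.5 m
ASD = 108.5 * 1.52 = 165 m

165


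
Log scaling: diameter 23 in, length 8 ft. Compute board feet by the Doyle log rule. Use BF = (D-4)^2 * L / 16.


Doyle: BF = (D - 4)^2 * L / 16
Adjusted diameter = 23 - 4 = 19 in
(D-4)^2 = 19^2 = 361
BF = 361 * 8 / 16 = 181 BF

181


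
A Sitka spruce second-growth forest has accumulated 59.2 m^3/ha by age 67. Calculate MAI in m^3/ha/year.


Formula: MAI = Total Volume / Stand Age
MAI = 59.2 m^3/ha / 67 years
MAI = 0.88 m^3/ha/year

0.88


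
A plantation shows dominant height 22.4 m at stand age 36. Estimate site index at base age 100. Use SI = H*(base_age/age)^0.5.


Formula: SI = H_dom * (base_age / age)^0.5
Age ratio = 100 / 36 = 2.77778
sqrt(age_ratio) = 1.66667
SI = 22.4 * 1.66667 = 37.3 m

37.3


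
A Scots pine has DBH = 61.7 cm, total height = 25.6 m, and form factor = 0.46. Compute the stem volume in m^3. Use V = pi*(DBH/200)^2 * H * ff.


Formula: V = pi * (DBH/200)^2 * H * ff
Radius = DBH/200 = 61.7/200 = 0.3085 m
Radius^2 = 0.3085^2 = 0.09517225 m^2
V = pi * 0.09517225 * 25.6 * 0.46
V = 3.521 m^3

3.521


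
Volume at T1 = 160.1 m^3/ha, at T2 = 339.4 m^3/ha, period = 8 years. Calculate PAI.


Formula: PAI = (V_T2 - V_T1) / (T2 - T1)
Volume increment = 339.4 - 160.1 = 179.3 m^3/ha
PAI = 179.3 / 8 = 22.41 m^3/ha/year

22.41


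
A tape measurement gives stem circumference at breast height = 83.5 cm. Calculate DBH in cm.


Formula: DBH = C / pi
DBH = 83.5 / pi
pi = 3.14159...
DBH = 26.6 cm

26.6


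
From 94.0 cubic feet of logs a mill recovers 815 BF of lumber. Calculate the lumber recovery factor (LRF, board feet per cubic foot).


Formula: LRF = Lumber Output (BF) / Log Input (ft^3)
LRF = 815 BF / 94.0 ft^3
LRF = 8.67 BF/ft^3

8.67


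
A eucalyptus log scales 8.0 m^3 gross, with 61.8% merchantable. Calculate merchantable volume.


Formula: MV = V_total * (merchantable_pct / 100)
Merchantable fraction = 61.8% / 100 = 0.618
MV = 8.0 m^3 * 0.618 = 4.944 m^3

4.944


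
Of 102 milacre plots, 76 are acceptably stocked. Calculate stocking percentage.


Formula: Stocking % = stocked plots / total plots * 100
Stocking = 76 / 102 * 100
Stocking = 0.7451 * 100 = 74.5%

74.5


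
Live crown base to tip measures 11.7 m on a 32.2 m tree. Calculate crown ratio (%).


Formula: Crown Ratio = (Crown Length / Total Height) * 100
CR = (11.7 m / 32.2 m) * 100
CR = 0.3634 * 100 = 36.3%

36.3


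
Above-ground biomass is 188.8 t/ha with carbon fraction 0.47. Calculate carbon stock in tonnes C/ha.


Formula: Carbon Stock = Biomass * Carbon Fraction
C = 188.8 t/ha * 0.47
C = 88.7 t C/ha

88.7


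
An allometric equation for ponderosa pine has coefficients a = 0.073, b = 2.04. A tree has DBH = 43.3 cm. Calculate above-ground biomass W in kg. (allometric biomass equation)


Formula: W = a * DBH^b  (allometric power law)
DBH^b = 43.3^2.04 = 2179.8937
W = 0.073 * 2179.8937 = 159.1 kg

159.1


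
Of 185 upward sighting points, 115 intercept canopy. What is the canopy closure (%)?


Formula: Canopy closure = covered points / total points * 100
Closure = 115 / 185 * 100
Closure = 0.6216 * 100 = 62.2%

62.2


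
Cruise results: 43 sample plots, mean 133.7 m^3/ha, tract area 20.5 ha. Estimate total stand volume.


Formula: Total Volume = Mean Volume per ha * Total Area
Total Volume = 133.7 m^3/ha * 20.5 ha
Total Volume = 2741 m^3

2741


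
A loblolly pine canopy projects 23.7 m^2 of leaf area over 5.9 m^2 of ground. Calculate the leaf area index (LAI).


Formula: LAI = total leaf area / ground area  (dimensionless)
LAI = 23.7 m^2 / 5.9 m^2
LAI = 4.02

4.02


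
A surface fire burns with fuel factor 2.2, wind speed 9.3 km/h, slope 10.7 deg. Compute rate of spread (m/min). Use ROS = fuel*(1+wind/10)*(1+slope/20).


Formula: ROS = fuel * (1 + wind/10) * (1 + slope/20)
Wind factor = 1 + 9.3/10 = 1.93
Slope factor = 1 + 10.7/20 = 1.535
ROS = 2.2 * 1.93 * 1.535 = 6.52 m/min

6.52


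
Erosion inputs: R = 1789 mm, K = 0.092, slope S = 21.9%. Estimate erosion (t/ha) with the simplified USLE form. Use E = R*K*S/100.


Formula: E = R * K * S / 100  (simplified USLE)
R * K = 1789 * 0.092 = 164.588
E = 164.588 * 21.9 / 100 = 36.04 t/ha

36.04


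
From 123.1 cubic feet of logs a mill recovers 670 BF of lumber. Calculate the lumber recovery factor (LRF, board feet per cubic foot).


Formula: LRF = Lumber Output (BF) / Log Input (ft^3)
LRF = 670 BF / 123.1 ft^3
LRF = 5.44 BF/ft^3

5.44


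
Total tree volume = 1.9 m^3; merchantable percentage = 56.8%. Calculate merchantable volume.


Formula: MV = V_total * (merchantable_pct / 100)
Merchantable fraction = 56.8% / 100 = 0.568
MV = 1.9 m^3 * 0.568 = 1.079 m^3

1.079


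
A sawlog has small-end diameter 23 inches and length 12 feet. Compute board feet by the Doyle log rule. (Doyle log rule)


Doyle: BF = (D - 4)^2 * L / 16
Adjusted diameter = 23 - 4 = 19 in
(D-4)^2 = 19^2 = 361
BF = 361 * 12 / 16 = 271 BF

271


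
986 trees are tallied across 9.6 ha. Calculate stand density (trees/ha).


Formula: Stand Density = N_trees / Area_ha
Density = 986 trees / 9.6 ha
Density = 103 trees/ha

103


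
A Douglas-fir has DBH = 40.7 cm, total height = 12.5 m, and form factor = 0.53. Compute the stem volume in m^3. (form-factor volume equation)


Formula: V = pi * (DBH/200)^2 * H * ff
Radius = DBH/200 = 40.7/200 = 0.2035 m
Radius^2 = 0.2035^2 = 0.04141225 m^2
V = pi * 0.04141225 * 12.5 * 0.53
V = 0.862 m^3

0.862


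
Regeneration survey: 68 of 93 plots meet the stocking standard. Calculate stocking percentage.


Formula: Stocking % = stocked plots / total plots * 100
Stocking = 68 / 93 * 100
Stocking = 0.7312 * 100 = 73.1%

73.1


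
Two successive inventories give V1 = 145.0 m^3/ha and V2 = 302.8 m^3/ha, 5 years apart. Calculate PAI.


Formula: PAI = (V_T2 - V_T1) / (T2 - T1)
Volume increment = 302.8 - 145.0 = 157.8 m^3/ha
PAI = 157.8 / 5 = 31.56 m^3/ha/year

31.56


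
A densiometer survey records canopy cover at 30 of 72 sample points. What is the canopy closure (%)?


Formula: Canopy closure = covered points / total points * 100
Closure = 30 / 72 * 100
Closure = 0.4167 * 100 = 41.7%

41.7


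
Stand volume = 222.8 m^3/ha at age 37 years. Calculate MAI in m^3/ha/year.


Formula: MAI = Total Volume / Stand Age
MAI = 222.8 m^3/ha / 37 years
MAI = 6.02 m^3/ha/year

6.02


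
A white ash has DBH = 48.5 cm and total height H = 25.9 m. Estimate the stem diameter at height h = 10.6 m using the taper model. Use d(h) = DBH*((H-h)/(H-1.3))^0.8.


Taper: d(h) = DBH * ((H - h) / (H - 1.3))^0.8
Numerator = H - h = 25.9 - 10.6 = 15.3 m
Denominator = H - 1.3 = 25.9 - 1.3 = 24.6 m
Ratio = 15.3 / 24.6 = 0.62195
d = 48.5 * 0.62195^0.8 = 33.2 cm

33.2


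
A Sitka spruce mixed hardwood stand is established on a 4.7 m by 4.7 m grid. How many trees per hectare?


Formula: TPH = 10000 m^2/ha / (spacing_x * spacing_y)
Area per tree = 4.7 m * 4.7 m = 22.09 m^2
TPH = 10000 / 22.09 = 453 trees/ha

453


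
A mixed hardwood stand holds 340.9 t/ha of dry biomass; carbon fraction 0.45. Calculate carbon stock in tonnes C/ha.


Formula: Carbon Stock = Biomass * Carbon Fraction
C = 340.9 t/ha * 0.45
C = 153.4 t C/ha

153.4


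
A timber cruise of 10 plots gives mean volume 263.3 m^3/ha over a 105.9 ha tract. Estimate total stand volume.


Formula: Total Volume = Mean Volume per ha * Total Area
Total Volume = 263.3 m^3/ha * 105.9 ha
Total Volume = 27883 m^3

27883


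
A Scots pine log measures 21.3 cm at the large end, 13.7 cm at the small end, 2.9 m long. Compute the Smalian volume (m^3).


Smalian: V = (A1 + A2)/2 * L,  A = pi*(D/200)^2
A1 = pi*(21.3/200)^2 = 0.035633 m^2
A2 = pi*(13.7/200)^2 = 0.014741 m^2
V = (0.035633+0.014741)/2*2.9 = 0.073 m^3

0.073


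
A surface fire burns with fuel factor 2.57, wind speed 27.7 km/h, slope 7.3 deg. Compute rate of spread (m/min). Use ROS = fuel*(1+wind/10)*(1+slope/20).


Formula: ROS = fuel * (1 + wind/10) * (1 + slope/20)
Wind factor = 1 + 27.7/10 = 3.77
Slope factor = 1 + 7.3/20 = 1.365
ROS = 2.57 * 3.77 * 1.365 = 13.23 m/min

13.23


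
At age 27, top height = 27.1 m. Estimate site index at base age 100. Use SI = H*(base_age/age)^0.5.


Formula: SI = H_dom * (base_age / age)^0.5
Age ratio = 100 / 27 = 3.7037
sqrt(age_ratio) = 1.9245
SI = 27.1 * 1.9245 = 52.2 m

52.2


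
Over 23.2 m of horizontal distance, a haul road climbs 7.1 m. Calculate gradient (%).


Formula: Gradient = rise / run * 100
Gradient = 7.1 / 23.2 * 100 = 30.6%

30.6


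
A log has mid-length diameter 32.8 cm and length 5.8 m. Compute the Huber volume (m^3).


Huber: V = Am * L,  Am = pi*(Dm/200)^2
Am = pi*(32.8/200)^2 = 0.084496 m^2
V = 0.084496*5.8 = 0.4901 m^3

0.4901


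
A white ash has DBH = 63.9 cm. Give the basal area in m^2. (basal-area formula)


Formula: BA = pi * (DBH/2)^2 / 10000  (cm^2 to m^2)
Radius = DBH/2 = 63.9/2 = 31.95 cm
BA = pi * 31.95^2 / 10000
   = 3206.9456 cm^2 / 10000
   = 0.3207 m^2

0.3207


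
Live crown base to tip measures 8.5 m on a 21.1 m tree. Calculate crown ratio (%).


Formula: Crown Ratio = (Crown Length / Total Height) * 100
CR = (8.5 m / 21.1 m) * 100
CR = 0.4028 * 100 = 40.3%

40.3


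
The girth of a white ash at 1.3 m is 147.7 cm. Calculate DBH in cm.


Formula: DBH = C / pi
DBH = 147.7 / pi
pi = 3.14159...
DBH = 47.0 cm

47.0


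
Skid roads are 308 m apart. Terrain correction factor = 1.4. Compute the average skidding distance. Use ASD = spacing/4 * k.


Formula: ASD = (spacing / 4) * correction
Uncorrected distance = spacing / 4 = 308 / 4 = 77 m
ASD = 77 * 1.4 = 108 m

108


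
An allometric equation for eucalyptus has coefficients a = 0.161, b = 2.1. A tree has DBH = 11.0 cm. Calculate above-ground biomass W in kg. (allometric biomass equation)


Formula: W = a * DBH^b  (allometric power law)
DBH^b = 11.0^2.1 = 153.7888
W = 0.161 * 153.7888 = 24.8 kg

24.8


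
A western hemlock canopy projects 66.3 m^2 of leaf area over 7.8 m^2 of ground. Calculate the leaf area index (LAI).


Formula: LAI = total leaf area / ground area  (dimensionless)
LAI = 66.3 m^2 / 7.8 m^2
LAI = 8.5

8.5


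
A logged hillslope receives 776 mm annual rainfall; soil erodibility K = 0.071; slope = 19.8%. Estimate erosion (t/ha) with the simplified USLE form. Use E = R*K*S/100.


Formula: E = R * K * S / 100  (simplified USLE)
R * K = 776 * 0.071 = 55.096
E = 55.096 * 19.8 / 100 = 10.91 t/ha

10.91


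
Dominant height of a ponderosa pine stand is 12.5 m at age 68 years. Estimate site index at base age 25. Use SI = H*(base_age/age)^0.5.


Formula: SI = H_dom * (base_age / age)^0.5
Age ratio = 25 / 68 = 0.36765
sqrt(age_ratio) = 0.60634
SI = 12.5 * 0.60634 = 7.6 m

7.6


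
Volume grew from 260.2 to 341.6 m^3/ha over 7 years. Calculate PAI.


Formula: PAI = (V_T2 - V_T1) / (T2 - T1)
Volume increment = 341.6 - 260.2 = 81.4 m^3/ha
PAI = 81.4 / 7 = 11.63 m^3/ha/year

11.63


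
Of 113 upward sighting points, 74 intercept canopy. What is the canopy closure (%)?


Formula: Canopy closure = covered points / total points * 100
Closure = 74 / 113 * 100
Closure = 0.6549 * 100 = 65.5%

65.5


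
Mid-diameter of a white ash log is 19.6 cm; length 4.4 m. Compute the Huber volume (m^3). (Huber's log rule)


Huber: V = Am * L,  Am = pi*(Dm/200)^2
Am = pi*(19.6/200)^2 = 0.030172 m^2
V = 0.030172*4.4 = 0.1328 m^3

0.1328


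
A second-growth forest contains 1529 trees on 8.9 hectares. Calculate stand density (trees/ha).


Formula: Stand Density = N_trees / Area_ha
Density = 1529 trees / 8.9 ha
Density = 172 trees/ha

172


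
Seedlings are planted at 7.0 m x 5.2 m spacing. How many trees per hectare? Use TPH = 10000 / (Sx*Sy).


Formula: TPH = 10000 m^2/ha / (spacing_x * spacing_y)
Area per tree = 7.0 m * 5.2 m = 36.4 m^2
TPH = 10000 / 36.4 = 275 trees/ha

275


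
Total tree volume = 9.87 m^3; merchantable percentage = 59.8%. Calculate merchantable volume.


Formula: MV = V_total * (merchantable_pct / 100)
Merchantable fraction = 59.8% / 100 = 0.598
MV = 9.87 m^3 * 0.598 = 5.902 m^3

5.902


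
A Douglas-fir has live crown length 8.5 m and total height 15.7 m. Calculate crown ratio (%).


Formula: Crown Ratio = (Crown Length / Total Height) * 100
CR = (8.5 m / 15.7 m) * 100
CR = 0.5414 * 100 = 54.1%

54.1


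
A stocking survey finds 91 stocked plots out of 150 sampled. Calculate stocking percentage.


Formula: Stocking % = stocked plots / total plots * 100
Stocking = 91 / 150 * 100
Stocking = 0.6067 * 100 = 60.7%

60.7


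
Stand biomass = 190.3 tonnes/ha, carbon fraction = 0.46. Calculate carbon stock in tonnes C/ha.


Formula: Carbon Stock = Biomass * Carbon Fraction
C = 190.3 t/ha * 0.46
C = 87.5 t C/ha

87.5


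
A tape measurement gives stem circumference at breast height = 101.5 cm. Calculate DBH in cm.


Formula: DBH = C / pi
DBH = 101.5 / pi
pi = 3.14159...
DBH = 32.3 cm

32.3


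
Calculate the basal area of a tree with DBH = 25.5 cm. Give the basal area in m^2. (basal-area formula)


Formula: BA = pi * (DBH/2)^2 / 10000  (cm^2 to m^2)
Radius = DBH/2 = 25.5/2 = 12.75 cm
BA = pi * 12.75^2 / 10000
   = 510.7052 cm^2 / 10000
   = 0.0511 m^2

0.0511


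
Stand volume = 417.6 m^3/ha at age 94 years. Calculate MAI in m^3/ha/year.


Formula: MAI = Total Volume / Stand Age
MAI = 417.6 m^3/ha / 94 years
MAI = 4.44 m^3/ha/year

4.44


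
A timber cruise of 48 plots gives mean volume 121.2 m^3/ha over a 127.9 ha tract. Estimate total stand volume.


Formula: Total Volume = Mean Volume per ha * Total Area
Total Volume = 121.2 m^3/ha * 127.9 ha
Total Volume = 15501 m^3

15501


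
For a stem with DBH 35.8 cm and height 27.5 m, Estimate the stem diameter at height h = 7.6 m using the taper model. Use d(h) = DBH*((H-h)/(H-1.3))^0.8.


Taper: d(h) = DBH * ((H - h) / (H - 1.3))^0.8
Numerator = H - h = 27.5 - 7.6 = 19.9 m
Denominator = H - 1.3 = 27.5 - 1.3 = 26.2 m
Ratio = 19.9 / 26.2 = 0.75954
d = 35.8 * 0.75954^0.8 = 28.7 cm

28.7


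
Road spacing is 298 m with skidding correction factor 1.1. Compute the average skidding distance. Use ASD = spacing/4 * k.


Formula: ASD = (spacing / 4) * correction
Uncorrected distance = spacing / 4 = 298 / 4 = 74.5 m
ASD = 74.5 * 1.1 = 82 m

82


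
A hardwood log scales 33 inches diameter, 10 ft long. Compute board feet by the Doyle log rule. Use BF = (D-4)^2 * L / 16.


Doyle: BF = (D - 4)^2 * L / 16
Adjusted diameter = 33 - 4 = 29 in
(D-4)^2 = 29^2 = 841
BF = 841 * 10 / 16 = 526 BF

526


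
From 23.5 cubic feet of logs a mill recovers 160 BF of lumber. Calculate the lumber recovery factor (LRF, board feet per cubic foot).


Formula: LRF = Lumber Output (BF) / Log Input (ft^3)
LRF = 160 BF / 23.5 ft^3
LRF = 6.81 BF/ft^3

6.81


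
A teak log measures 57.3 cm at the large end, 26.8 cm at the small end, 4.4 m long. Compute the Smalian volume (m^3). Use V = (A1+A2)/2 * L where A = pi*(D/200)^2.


Smalian: V = (A1 + A2)/2 * L,  A = pi*(D/200)^2
A1 = pi*(57.3/200)^2 = 0.257869 m^2
A2 = pi*(26.8/200)^2 = 0.05641 m^2
V = (0.257869+0.05641)/2*4.4 = 0.6914 m^3

0.6914


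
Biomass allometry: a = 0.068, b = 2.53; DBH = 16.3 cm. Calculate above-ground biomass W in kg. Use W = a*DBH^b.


Formula: W = a * DBH^b  (allometric power law)
DBH^b = 16.3^2.53 = 1166.3654
W = 0.068 * 1166.3654 = 79.3 kg

79.3


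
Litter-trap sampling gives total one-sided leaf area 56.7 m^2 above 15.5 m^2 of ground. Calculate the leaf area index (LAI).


Formula: LAI = total leaf area / ground area  (dimensionless)
LAI = 56.7 m^2 / 15.5 m^2
LAI = 3.66

3.66


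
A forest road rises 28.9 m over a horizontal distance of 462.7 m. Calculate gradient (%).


Formula: Gradient = rise / run * 100
Gradient = 28.9 / 462.7 * 100 = 6.2%

6.2


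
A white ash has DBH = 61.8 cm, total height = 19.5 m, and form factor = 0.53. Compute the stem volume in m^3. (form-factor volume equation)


Formula: V = pi * (DBH/200)^2 * H * ff
Radius = DBH/200 = 61.8/200 = 0.309 m
Radius^2 = 0.309^2 = 0.095481 m^2
V = pi * 0.095481 * 19.5 * 0.53
V = 3.1 m^3

3.1


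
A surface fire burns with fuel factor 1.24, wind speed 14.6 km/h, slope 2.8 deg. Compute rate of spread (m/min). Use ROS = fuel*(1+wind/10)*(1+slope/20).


Formula: ROS = fuel * (1 + wind/10) * (1 + slope/20)
Wind factor = 1 + 14.6/10 = 2.46
Slope factor = 1 + 2.8/20 = 1.14
ROS = 1.24 * 2.46 * 1.14 = 3.48 m/min

3.48


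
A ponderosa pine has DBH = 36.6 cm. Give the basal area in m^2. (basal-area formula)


Formula: BA = pi * (DBH/2)^2 / 10000  (cm^2 to m^2)
Radius = DBH/2 = 36.6/2 = 18.3 cm
BA = pi * 18.3^2 / 10000
   = 1052.088 cm^2 / 10000
   = 0.1052 m^2

0.1052


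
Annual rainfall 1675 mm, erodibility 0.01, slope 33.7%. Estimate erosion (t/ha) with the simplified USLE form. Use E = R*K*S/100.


Formula: E = R * K * S / 100  (simplified USLE)
R * K = 1675 * 0.01 = 16.75
E = 16.75 * 33.7 / 100 = 5.64 t/ha

5.64


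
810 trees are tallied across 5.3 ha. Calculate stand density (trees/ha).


Formula: Stand Density = N_trees / Area_ha
Density = 810 trees / 5.3 ha
Density = 153 trees/ha

153


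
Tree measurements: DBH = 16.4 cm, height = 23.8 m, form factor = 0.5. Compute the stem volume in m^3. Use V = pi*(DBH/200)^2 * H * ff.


Formula: V = pi * (DBH/200)^2 * H * ff
Radius = DBH/200 = 16.4/200 = 0.082 m
Radius^2 = 0.082^2 = 0.006724 m^2
V = pi * 0.006724 * 23.8 * 0.5
V = 0.251 m^3

0.251


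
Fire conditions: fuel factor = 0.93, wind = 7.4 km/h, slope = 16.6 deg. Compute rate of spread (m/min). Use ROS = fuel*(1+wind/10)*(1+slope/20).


Formula: ROS = fuel * (1 + wind/10) * (1 + slope/20)
Wind factor = 1 + 7.4/10 = 1.74
Slope factor = 1 + 16.6/20 = 1.83
ROS = 0.93 * 1.74 * 1.83 = 2.96 m/min

2.96


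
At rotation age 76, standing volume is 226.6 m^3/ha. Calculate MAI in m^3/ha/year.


Formula: MAI = Total Volume / Stand Age
MAI = 226.6 m^3/ha / 76 years
MAI = 2.98 m^3/ha/year

2.98


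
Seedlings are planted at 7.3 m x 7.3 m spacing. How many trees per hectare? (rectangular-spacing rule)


Formula: TPH = 10000 m^2/ha / (spacing_x * spacing_y)
Area per tree = 7.3 m * 7.3 m = 53.29 m^2
TPH = 10000 / 53.29 = 188 trees/ha

188


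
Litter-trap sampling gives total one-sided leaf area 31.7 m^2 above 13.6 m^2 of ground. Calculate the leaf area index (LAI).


Formula: LAI = total leaf area / ground area  (dimensionless)
LAI = 31.7 m^2 / 13.6 m^2
LAI = 2.33

2.33


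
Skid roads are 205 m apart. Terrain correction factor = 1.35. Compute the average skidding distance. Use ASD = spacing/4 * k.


Formula: ASD = (spacing / 4) * correction
Uncorrected distance = spacing / 4 = 205 / 4 = 51.25 m
ASD = 51.25 * 1.35 = 69 m

69


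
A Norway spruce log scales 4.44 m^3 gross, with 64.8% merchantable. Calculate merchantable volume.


Formula: MV = V_total * (merchantable_pct / 100)
Merchantable fraction = 64.8% / 100 = 0.648
MV = 4.44 m^3 * 0.648 = 2.877 m^3

2.877


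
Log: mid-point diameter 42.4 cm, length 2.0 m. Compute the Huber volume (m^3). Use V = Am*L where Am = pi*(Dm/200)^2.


Huber: V = Am * L,  Am = pi*(Dm/200)^2
Am = pi*(42.4/200)^2 = 0.141196 m^2
V = 0.141196*2.0 = 0.2824 m^3

0.2824


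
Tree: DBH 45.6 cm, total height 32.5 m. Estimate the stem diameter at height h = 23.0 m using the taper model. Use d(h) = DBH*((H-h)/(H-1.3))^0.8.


Taper: d(h) = DBH * ((H - h) / (H - 1.3))^0.8
Numerator = H - h = 32.5 - 23.0 = 9.5 m
Denominator = H - 1.3 = 32.5 - 1.3 = 31.2 m
Ratio = 9.5 / 31.2 = 0.30449
d = 45.6 * 0.30449^0.8 = 17.6 cm

17.6


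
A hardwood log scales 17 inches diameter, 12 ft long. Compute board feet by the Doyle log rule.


Doyle: BF = (D - 4)^2 * L / 16
Adjusted diameter = 17 - 4 = 13 in
(D-4)^2 = 13^2 = 169
BF = 169 * 12 / 16 = 127 BF

127


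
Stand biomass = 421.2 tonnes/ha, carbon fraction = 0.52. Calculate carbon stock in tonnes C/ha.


Formula: Carbon Stock = Biomass * Carbon Fraction
C = 421.2 t/ha * 0.52
C = 219.0 t C/ha

219.0


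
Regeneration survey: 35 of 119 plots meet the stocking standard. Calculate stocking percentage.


Formula: Stocking % = stocked plots / total plots * 100
Stocking = 35 / 119 * 100
Stocking = 0.2941 * 100 = 29.4%

29.4


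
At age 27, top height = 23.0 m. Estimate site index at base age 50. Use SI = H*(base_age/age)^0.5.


Formula: SI = H_dom * (base_age / age)^0.5
Age ratio = 50 / 27 = 1.85185
sqrt(age_ratio) = 1.36083
SI = 23.0 * 1.36083 = 31.3 m

31.3


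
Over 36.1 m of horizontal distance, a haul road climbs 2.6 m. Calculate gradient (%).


Formula: Gradient = rise / run * 100
Gradient = 2.6 / 36.1 * 100 = 7.2%

7.2


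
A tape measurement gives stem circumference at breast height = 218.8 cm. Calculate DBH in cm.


Formula: DBH = C / pi
DBH = 218.8 / pi
pi = 3.14159...
DBH = 69.6 cm

69.6


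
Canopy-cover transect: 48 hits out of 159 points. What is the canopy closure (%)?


Formula: Canopy closure = covered points / total points * 100
Closure = 48 / 159 * 100
Closure = 0.3019 * 100 = 30.2%

30.2


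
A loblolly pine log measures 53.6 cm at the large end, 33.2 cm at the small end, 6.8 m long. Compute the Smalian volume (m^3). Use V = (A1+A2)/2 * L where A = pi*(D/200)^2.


Smalian: V = (A1 + A2)/2 * L,  A = pi*(D/200)^2
A1 = pi*(53.6/200)^2 = 0.225642 m^2
A2 = pi*(33.2/200)^2 = 0.08657 m^2
V = (0.225642+0.08657)/2*6.8 = 1.0615 m^3

1.0615


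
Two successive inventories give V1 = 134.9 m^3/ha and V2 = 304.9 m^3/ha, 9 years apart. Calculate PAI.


Formula: PAI = (V_T2 - V_T1) / (T2 - T1)
Volume increment = 304.9 - 134.9 = 170.0 m^3/ha
PAI = 170.0 / 9 = 18.89 m^3/ha/year

18.89


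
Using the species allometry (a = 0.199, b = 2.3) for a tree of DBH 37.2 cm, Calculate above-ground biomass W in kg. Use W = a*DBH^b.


Formula: W = a * DBH^b  (allometric power law)
DBH^b = 37.2^2.3 = 4094.9515
W = 0.199 * 4094.9515 = 814.9 kg

814.9


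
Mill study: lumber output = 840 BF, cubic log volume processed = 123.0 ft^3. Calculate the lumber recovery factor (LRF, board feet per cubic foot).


Formula: LRF = Lumber Output (BF) / Log Input (ft^3)
LRF = 840 BF / 123.0 ft^3
LRF = 6.83 BF/ft^3

6.83


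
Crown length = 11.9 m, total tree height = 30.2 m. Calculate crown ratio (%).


Formula: Crown Ratio = (Crown Length / Total Height) * 100
CR = (11.9 m / 30.2 m) * 100
CR = 0.394 * 100 = 39.4%

39.4


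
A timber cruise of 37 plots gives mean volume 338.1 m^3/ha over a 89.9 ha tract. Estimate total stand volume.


Formula: Total Volume = Mean Volume per ha * Total Area
Total Volume = 338.1 m^3/ha * 89.9 ha
Total Volume = 30395 m^3

30395


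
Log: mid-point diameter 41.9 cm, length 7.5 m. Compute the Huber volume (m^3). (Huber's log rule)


Huber: V = Am * L,  Am = pi*(Dm/200)^2
Am = pi*(41.9/200)^2 = 0.137885 m^2
V = 0.137885*7.5 = 1.0341 m^3

1.0341


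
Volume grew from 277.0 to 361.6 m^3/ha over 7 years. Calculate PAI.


Formula: PAI = (V_T2 - V_T1) / (T2 - T1)
Volume increment = 361.6 - 277.0 = 84.6 m^3/ha
PAI = 84.6 / 7 = 12.09 m^3/ha/year

12.09


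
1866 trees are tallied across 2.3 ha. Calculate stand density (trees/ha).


Formula: Stand Density = N_trees / Area_ha
Density = 1866 trees / 2.3 ha
Density = 811 trees/ha

811


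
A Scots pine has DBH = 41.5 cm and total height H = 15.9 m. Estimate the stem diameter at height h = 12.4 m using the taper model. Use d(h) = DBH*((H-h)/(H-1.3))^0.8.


Taper: d(h) = DBH * ((H - h) / (H - 1.3))^0.8
Numerator = H - h = 15.9 - 12.4 = 3.5 m
Denominator = H - 1.3 = 15.9 - 1.3 = 14.6 m
Ratio = 3.5 / 14.6 = 0.23973
d = 41.5 * 0.23973^0.8 = 13.2 cm

13.2


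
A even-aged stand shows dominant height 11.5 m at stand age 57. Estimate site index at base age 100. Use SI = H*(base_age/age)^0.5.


Formula: SI = H_dom * (base_age / age)^0.5
Age ratio = 100 / 57 = 1.75439
sqrt(age_ratio) = 1.32453
SI = 11.5 * 1.32453 = 15.2 m

15.2


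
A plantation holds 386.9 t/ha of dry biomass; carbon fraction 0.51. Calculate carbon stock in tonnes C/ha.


Formula: Carbon Stock = Biomass * Carbon Fraction
C = 386.9 t/ha * 0.51
C = 197.3 t C/ha

197.3


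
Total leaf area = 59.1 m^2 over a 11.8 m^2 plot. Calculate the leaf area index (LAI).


Formula: LAI = total leaf area / ground area  (dimensionless)
LAI = 59.1 m^2 / 11.8 m^2
LAI = 5.01

5.01


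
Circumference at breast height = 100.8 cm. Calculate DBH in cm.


Formula: DBH = C / pi
DBH = 100.8 / pi
pi = 3.14159...
DBH = 32.1 cm

32.1


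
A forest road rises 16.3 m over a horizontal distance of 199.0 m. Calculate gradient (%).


Formula: Gradient = rise / run * 100
Gradient = 16.3 / 199.0 * 100 = 8.2%

8.2


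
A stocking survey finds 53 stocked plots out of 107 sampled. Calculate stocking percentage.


Formula: Stocking % = stocked plots / total plots * 100
Stocking = 53 / 107 * 100
Stocking = 0.4953 * 100 = 49.5%

49.5


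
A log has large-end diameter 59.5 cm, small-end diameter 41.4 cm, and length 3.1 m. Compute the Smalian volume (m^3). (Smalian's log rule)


Smalian: V = (A1 + A2)/2 * L,  A = pi*(D/200)^2
A1 = pi*(59.5/200)^2 = 0.278051 m^2
A2 = pi*(41.4/200)^2 = 0.134614 m^2
V = (0.278051+0.134614)/2*3.1 = 0.6396 m^3

0.6396


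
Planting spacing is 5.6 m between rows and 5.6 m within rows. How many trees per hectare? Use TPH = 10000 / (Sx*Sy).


Formula: TPH = 10000 m^2/ha / (spacing_x * spacing_y)
Area per tree = 5.6 m * 5.6 m = 31.36 m^2
TPH = 10000 / 31.36 = 319 trees/ha

319


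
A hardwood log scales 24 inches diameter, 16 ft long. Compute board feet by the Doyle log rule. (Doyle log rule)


Doyle: BF = (D - 4)^2 * L / 16
Adjusted diameter = 24 - 4 = 20 in
(D-4)^2 = 20^2 = 400
BF = 400 * 16 / 16 = 400 BF

400


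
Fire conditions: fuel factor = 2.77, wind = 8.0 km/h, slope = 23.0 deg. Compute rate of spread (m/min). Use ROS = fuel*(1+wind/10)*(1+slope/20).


Formula: ROS = fuel * (1 + wind/10) * (1 + slope/20)
Wind factor = 1 + 8.0/10 = 1.8
Slope factor = 1 + 23.0/20 = 2.15
ROS = 2.77 * 1.8 * 2.15 = 10.72 m/min

10.72


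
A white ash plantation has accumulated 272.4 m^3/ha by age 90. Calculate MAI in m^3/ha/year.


Formula: MAI = Total Volume / Stand Age
MAI = 272.4 m^3/ha / 90 years
MAI = 3.03 m^3/ha/year

3.03


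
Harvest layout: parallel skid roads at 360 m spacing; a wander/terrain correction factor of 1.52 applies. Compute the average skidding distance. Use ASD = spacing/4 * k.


Formula: ASD = (spacing / 4) * correction
Uncorrected distance = spacing / 4 = 360 / 4 = 90 m
ASD = 90 * 1.52 = 137 m

137


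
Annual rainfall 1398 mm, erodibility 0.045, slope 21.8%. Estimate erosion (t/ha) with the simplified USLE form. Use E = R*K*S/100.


Formula: E = R * K * S / 100  (simplified USLE)
R * K = 1398 * 0.045 = 62.91
E = 62.91 * 21.8 / 100 = 13.71 t/ha

13.71


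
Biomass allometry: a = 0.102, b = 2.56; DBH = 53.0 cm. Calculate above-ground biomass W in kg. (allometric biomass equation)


Formula: W = a * DBH^b  (allometric power law)
DBH^b = 53.0^2.56 = 25950.5296
W = 0.102 * 25950.5296 = 2647.0 kg

2647.0


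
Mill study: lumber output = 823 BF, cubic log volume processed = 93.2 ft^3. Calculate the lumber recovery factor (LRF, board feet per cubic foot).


Formula: LRF = Lumber Output (BF) / Log Input (ft^3)
LRF = 823 BF / 93.2 ft^3
LRF = 8.83 BF/ft^3

8.83


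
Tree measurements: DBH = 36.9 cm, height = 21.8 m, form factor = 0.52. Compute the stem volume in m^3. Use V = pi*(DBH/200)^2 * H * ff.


Formula: V = pi * (DBH/200)^2 * H * ff
Radius = DBH/200 = 36.9/200 = 0.1845 m
Radius^2 = 0.1845^2 = 0.03404025 m^2
V = pi * 0.03404025 * 21.8 * 0.52
V = 1.212 m^3

1.212


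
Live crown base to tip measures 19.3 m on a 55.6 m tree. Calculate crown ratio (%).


Formula: Crown Ratio = (Crown Length / Total Height) * 100
CR = (19.3 m / 55.6 m) * 100
CR = 0.3471 * 100 = 34.7%

34.7


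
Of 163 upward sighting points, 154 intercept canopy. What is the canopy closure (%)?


Formula: Canopy closure = covered points / total points * 100
Closure = 154 / 163 * 100
Closure = 0.9448 * 100 = 94.5%

94.5


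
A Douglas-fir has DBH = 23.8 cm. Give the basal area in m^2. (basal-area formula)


Formula: BA = pi * (DBH/2)^2 / 10000  (cm^2 to m^2)
Radius = DBH/2 = 23.8/2 = 11.9 cm
BA = pi * 11.9^2 / 10000
   = 444.8809 cm^2 / 10000
   = 0.0445 m^2

0.0445


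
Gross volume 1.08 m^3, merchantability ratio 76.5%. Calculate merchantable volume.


Formula: MV = V_total * (merchantable_pct / 100)
Merchantable fraction = 76.5% / 100 = 0.765
MV = 1.08 m^3 * 0.765 = 0.826 m^3

0.826


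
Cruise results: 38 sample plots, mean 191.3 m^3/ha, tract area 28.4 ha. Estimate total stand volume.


Formula: Total Volume = Mean Volume per ha * Total Area
Total Volume = 191.3 m^3/ha * 28.4 ha
Total Volume = 5433 m^3

5433


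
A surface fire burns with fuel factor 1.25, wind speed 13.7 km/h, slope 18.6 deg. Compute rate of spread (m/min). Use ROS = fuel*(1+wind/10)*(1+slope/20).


Formula: ROS = fuel * (1 + wind/10) * (1 + slope/20)
Wind factor = 1 + 13.7/10 = 2.37
Slope factor = 1 + 18.6/20 = 1.93
ROS = 1.25 * 2.37 * 1.93 = 5.72 m/min

5.72


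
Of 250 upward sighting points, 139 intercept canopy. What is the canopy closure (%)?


Formula: Canopy closure = covered points / total points * 100
Closure = 139 / 250 * 100
Closure = 0.556 * 100 = 55.6%

55.6


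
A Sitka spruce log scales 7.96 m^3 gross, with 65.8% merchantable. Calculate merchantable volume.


Formula: MV = V_total * (merchantable_pct / 100)
Merchantable fraction = 65.8% / 100 = 0.658
MV = 7.96 m^3 * 0.658 = 5.238 m^3

5.238


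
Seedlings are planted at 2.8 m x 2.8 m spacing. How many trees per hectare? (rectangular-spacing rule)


Formula: TPH = 10000 m^2/ha / (spacing_x * spacing_y)
Area per tree = 2.8 m * 2.8 m = 7.84 m^2
TPH = 10000 / 7.84 = 1276 trees/ha

1276


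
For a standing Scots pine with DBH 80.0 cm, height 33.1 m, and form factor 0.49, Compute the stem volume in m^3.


Formula: V = pi * (DBH/200)^2 * H * ff
Radius = DBH/200 = 80.0/200 = 0.4 m
Radius^2 = 0.4^2 = 0.16 m^2
V = pi * 0.16 * 33.1 * 0.49
V = 8.153 m^3

8.153


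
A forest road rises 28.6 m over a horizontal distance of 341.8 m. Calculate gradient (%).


Formula: Gradient = rise / run * 100
Gradient = 28.6 / 341.8 * 100 = 8.4%

8.4


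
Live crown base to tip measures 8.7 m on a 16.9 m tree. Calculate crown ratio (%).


Formula: Crown Ratio = (Crown Length / Total Height) * 100
CR = (8.7 m / 16.9 m) * 100
CR = 0.5148 * 100 = 51.5%

51.5


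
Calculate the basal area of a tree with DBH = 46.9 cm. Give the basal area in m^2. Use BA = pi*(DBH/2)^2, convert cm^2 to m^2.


Formula: BA = pi * (DBH/2)^2 / 10000  (cm^2 to m^2)
Radius = DBH/2 = 46.9/2 = 23.45 cm
BA = pi * 23.45^2 / 10000
   = 1727.5697 cm^2 / 10000
   = 0.1728 m^2

0.1728


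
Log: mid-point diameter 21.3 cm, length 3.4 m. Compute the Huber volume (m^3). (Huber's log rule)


Huber: V = Am * L,  Am = pi*(Dm/200)^2
Am = pi*(21.3/200)^2 = 0.035633 m^2
V = 0.035633*3.4 = 0.1212 m^3

0.1212


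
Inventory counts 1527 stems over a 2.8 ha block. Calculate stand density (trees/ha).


Formula: Stand Density = N_trees / Area_ha
Density = 1527 trees / 2.8 ha
Density = 545 trees/ha

545


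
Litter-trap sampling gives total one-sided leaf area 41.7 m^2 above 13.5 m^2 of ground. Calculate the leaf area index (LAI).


Formula: LAI = total leaf area / ground area  (dimensionless)
LAI = 41.7 m^2 / 13.5 m^2
LAI = 3.09

3.09


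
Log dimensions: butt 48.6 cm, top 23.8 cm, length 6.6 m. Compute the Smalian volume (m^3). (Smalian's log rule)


Smalian: V = (A1 + A2)/2 * L,  A = pi*(D/200)^2
A1 = pi*(48.6/200)^2 = 0.185508 m^2
A2 = pi*(23.8/200)^2 = 0.044488 m^2
V = (0.185508+0.044488)/2*6.6 = 0.759 m^3

0.759


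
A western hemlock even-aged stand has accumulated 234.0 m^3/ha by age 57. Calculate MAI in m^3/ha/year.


Formula: MAI = Total Volume / Stand Age
MAI = 234.0 m^3/ha / 57 years
MAI = 4.11 m^3/ha/year

4.11


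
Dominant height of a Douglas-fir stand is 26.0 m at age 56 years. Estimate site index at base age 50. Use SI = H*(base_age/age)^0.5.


Formula: SI = H_dom * (base_age / age)^0.5
Age ratio = 50 / 56 = 0.89286
sqrt(age_ratio) = 0.94491
SI = 26.0 * 0.94491 = 24.6 m

24.6


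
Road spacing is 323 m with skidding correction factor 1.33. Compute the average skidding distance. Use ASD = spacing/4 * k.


Formula: ASD = (spacing / 4) * correction
Uncorrected distance = spacing / 4 = 323 / 4 = 80.75 m
ASD = 80.75 * 1.33 = 107 m

107


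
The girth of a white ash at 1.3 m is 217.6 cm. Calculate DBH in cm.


Formula: DBH = C / pi
DBH = 217.6 / pi
pi = 3.14159...
DBH = 69.3 cm

69.3


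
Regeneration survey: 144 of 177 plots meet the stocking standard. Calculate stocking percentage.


Formula: Stocking % = stocked plots / total plots * 100
Stocking = 144 / 177 * 100
Stocking = 0.8136 * 100 = 81.4%

81.4


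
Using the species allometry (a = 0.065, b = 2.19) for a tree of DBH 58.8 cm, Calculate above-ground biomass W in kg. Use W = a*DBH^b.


Formula: W = a * DBH^b  (allometric power law)
DBH^b = 58.8^2.19 = 7497.843
W = 0.065 * 7497.843 = 487.4 kg

487.4


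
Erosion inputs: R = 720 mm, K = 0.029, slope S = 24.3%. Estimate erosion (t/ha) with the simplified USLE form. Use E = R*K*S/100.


Formula: E = R * K * S / 100  (simplified USLE)
R * K = 720 * 0.029 = 20.88
E = 20.88 * 24.3 / 100 = 5.07 t/ha

5.07


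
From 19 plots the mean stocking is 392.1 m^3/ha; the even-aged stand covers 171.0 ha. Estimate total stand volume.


Formula: Total Volume = Mean Volume per ha * Total Area
Total Volume = 392.1 m^3/ha * 171.0 ha
Total Volume = 67049 m^3

67049


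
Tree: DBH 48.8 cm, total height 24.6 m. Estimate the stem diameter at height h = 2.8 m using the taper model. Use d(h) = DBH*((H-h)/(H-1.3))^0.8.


Taper: d(h) = DBH * ((H - h) / (H - 1.3))^0.8
Numerator = H - h = 24.6 - 2.8 = 21.8 m
Denominator = H - 1.3 = 24.6 - 1.3 = 23.3 m
Ratio = 21.8 / 23.3 = 0.93562
d = 48.8 * 0.93562^0.8 = 46.3 cm

46.3


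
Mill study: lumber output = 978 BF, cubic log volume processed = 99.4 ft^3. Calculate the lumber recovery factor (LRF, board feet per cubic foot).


Formula: LRF = Lumber Output (BF) / Log Input (ft^3)
LRF = 978 BF / 99.4 ft^3
LRF = 9.84 BF/ft^3

9.84


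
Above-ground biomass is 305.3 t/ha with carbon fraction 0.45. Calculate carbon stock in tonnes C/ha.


Formula: Carbon Stock = Biomass * Carbon Fraction
C = 305.3 t/ha * 0.45
C = 137.4 t C/ha

137.4


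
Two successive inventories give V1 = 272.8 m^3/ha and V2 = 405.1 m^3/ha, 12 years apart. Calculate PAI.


Formula: PAI = (V_T2 - V_T1) / (T2 - T1)
Volume increment = 405.1 - 272.8 = 132.3 m^3/ha
PAI = 132.3 / 12 = 11.03 m^3/ha/year

11.03


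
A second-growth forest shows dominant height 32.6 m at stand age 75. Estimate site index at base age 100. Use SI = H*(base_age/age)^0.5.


Formula: SI = H_dom * (base_age / age)^0.5
Age ratio = 100 / 75 = 1.33333
sqrt(age_ratio) = 1.1547
SI = 32.6 * 1.1547 = 37.6 m

37.6


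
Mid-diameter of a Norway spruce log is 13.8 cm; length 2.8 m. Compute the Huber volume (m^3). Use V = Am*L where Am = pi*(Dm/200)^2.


Huber: V = Am * L,  Am = pi*(Dm/200)^2
Am = pi*(13.8/200)^2 = 0.014957 m^2
V = 0.014957*2.8 = 0.0419 m^3

0.0419


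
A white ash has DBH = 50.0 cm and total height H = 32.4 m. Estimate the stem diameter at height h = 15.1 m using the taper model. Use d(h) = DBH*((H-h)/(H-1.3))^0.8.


Taper: d(h) = DBH * ((H - h) / (H - 1.3))^0.8
Numerator = H - h = 32.4 - 15.1 = 17.3 m
Denominator = H - 1.3 = 32.4 - 1.3 = 31.1 m
Ratio = 17.3 / 31.1 = 0.55627
d = 50.0 * 0.55627^0.8 = 31.3 cm

31.3


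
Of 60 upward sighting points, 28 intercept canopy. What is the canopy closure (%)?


Formula: Canopy closure = covered points / total points * 100
Closure = 28 / 60 * 100
Closure = 0.4667 * 100 = 46.7%

46.7


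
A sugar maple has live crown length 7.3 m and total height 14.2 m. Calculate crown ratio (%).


Formula: Crown Ratio = (Crown Length / Total Height) * 100
CR = (7.3 m / 14.2 m) * 100
CR = 0.5141 * 100 = 51.4%

51.4


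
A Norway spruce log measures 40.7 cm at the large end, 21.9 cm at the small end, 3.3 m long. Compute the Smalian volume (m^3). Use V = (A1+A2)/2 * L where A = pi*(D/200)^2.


Smalian: V = (A1 + A2)/2 * L,  A = pi*(D/200)^2
A1 = pi*(40.7/200)^2 = 0.1301 m^2
A2 = pi*(21.9/200)^2 = 0.037668 m^2
V = (0.1301+0.037668)/2*3.3 = 0.2768 m^3

0.2768


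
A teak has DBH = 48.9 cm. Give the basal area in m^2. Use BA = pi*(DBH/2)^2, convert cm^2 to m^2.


Formula: BA = pi * (DBH/2)^2 / 10000  (cm^2 to m^2)
Radius = DBH/2 = 48.9/2 = 24.45 cm
BA = pi * 24.45^2 / 10000
   = 1878.0519 cm^2 / 10000
   = 0.1878 m^2

0.1878


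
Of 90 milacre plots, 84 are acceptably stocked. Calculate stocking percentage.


Formula: Stocking % = stocked plots / total plots * 100
Stocking = 84 / 90 * 100
Stocking = 0.9333 * 100 = 93.3%

93.3


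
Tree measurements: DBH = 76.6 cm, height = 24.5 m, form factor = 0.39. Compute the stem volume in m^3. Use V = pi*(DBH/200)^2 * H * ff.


Formula: V = pi * (DBH/200)^2 * H * ff
Radius = DBH/200 = 76.6/200 = 0.383 m
Radius^2 = 0.383^2 = 0.146689 m^2
V = pi * 0.146689 * 24.5 * 0.39
V = 4.403 m^3

4.403


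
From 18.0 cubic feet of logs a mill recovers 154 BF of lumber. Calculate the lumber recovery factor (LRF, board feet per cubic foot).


Formula: LRF = Lumber Output (BF) / Log Input (ft^3)
LRF = 154 BF / 18.0 ft^3
LRF = 8.56 BF/ft^3

8.56


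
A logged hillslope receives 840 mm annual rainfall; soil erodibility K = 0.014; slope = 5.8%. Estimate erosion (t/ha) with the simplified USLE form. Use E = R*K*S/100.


Formula: E = R * K * S / 100  (simplified USLE)
R * K = 840 * 0.014 = 11.76
E = 11.76 * 5.8 / 100 = 0.68 t/ha

0.68


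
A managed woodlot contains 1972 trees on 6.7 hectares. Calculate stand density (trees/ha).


Formula: Stand Density = N_trees / Area_ha
Density = 1972 trees / 6.7 ha
Density = 294 trees/ha

294


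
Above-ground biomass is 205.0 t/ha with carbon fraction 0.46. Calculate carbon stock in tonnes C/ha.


Formula: Carbon Stock = Biomass * Carbon Fraction
C = 205.0 t/ha * 0.46
C = 94.3 t C/ha

94.3


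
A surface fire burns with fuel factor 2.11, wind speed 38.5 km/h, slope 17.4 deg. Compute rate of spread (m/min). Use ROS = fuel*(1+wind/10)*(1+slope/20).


Formula: ROS = fuel * (1 + wind/10) * (1 + slope/20)
Wind factor = 1 + 38.5/10 = 4.85
Slope factor = 1 + 17.4/20 = 1.87
ROS = 2.11 * 4.85 * 1.87 = 19.14 m/min

19.14


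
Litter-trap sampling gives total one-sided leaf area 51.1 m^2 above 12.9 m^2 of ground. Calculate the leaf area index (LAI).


Formula: LAI = total leaf area / ground area  (dimensionless)
LAI = 51.1 m^2 / 12.9 m^2
LAI = 3.96

3.96


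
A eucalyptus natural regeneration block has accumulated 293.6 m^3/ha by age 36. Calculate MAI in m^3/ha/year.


Formula: MAI = Total Volume / Stand Age
MAI = 293.6 m^3/ha / 36 years
MAI = 8.16 m^3/ha/year

8.16
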